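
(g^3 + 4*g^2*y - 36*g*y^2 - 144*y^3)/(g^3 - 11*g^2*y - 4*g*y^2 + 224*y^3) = (g^2 - 36*y^2)/(g^2 - 15*g*y + 56*y^2)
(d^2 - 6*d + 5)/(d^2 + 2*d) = (d^2 - 6*d + 5)/(d*(d + 2))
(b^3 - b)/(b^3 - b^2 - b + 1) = b/(b - 1)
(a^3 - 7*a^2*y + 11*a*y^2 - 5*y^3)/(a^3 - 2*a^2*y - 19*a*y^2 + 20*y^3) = (a - y)/(a + 4*y)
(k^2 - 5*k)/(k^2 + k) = (k - 5)/(k + 1)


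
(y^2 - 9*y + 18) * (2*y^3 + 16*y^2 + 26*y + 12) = 2*y^5 - 2*y^4 - 82*y^3 + 66*y^2 + 360*y + 216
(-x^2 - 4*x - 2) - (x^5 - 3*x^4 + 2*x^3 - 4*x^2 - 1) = -x^5 + 3*x^4 - 2*x^3 + 3*x^2 - 4*x - 1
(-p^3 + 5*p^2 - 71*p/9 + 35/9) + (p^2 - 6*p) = -p^3 + 6*p^2 - 125*p/9 + 35/9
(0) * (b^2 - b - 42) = 0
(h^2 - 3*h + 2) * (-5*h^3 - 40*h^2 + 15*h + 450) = -5*h^5 - 25*h^4 + 125*h^3 + 325*h^2 - 1320*h + 900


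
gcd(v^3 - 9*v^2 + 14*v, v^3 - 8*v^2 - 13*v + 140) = v - 7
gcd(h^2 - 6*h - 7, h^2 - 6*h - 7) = h^2 - 6*h - 7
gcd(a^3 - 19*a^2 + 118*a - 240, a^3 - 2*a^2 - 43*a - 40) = a - 8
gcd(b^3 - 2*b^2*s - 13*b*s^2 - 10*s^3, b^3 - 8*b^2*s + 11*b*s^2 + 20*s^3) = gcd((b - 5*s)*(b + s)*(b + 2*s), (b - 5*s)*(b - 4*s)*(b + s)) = -b^2 + 4*b*s + 5*s^2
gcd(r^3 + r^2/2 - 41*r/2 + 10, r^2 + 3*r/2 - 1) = r - 1/2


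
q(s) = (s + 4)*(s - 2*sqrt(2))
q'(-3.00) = -4.83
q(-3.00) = -5.83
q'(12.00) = 25.17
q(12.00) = 146.75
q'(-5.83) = -10.49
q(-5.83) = 15.84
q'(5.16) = 11.49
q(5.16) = 21.36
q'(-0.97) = -0.77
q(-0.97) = -11.51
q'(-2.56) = -3.95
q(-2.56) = -7.76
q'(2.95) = 7.07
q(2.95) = 0.84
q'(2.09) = 5.35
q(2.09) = -4.50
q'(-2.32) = -3.47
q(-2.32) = -8.65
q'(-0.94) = -0.71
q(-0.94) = -11.53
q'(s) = 2*s - 2*sqrt(2) + 4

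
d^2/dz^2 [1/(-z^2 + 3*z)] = 2*(z*(z - 3) - (2*z - 3)^2)/(z^3*(z - 3)^3)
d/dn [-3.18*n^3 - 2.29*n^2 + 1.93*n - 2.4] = -9.54*n^2 - 4.58*n + 1.93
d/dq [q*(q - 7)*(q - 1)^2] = 4*q^3 - 27*q^2 + 30*q - 7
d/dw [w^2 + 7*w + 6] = 2*w + 7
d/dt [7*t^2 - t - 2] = 14*t - 1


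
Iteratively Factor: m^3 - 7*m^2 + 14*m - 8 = (m - 1)*(m^2 - 6*m + 8) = (m - 4)*(m - 1)*(m - 2)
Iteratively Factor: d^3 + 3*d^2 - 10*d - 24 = (d + 4)*(d^2 - d - 6) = (d + 2)*(d + 4)*(d - 3)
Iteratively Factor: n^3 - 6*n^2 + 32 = (n - 4)*(n^2 - 2*n - 8) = (n - 4)*(n + 2)*(n - 4)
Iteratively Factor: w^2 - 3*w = (w - 3)*(w)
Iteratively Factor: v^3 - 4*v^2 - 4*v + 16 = (v - 4)*(v^2 - 4) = (v - 4)*(v + 2)*(v - 2)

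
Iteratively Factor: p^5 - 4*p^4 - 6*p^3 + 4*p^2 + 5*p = (p - 1)*(p^4 - 3*p^3 - 9*p^2 - 5*p) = (p - 1)*(p + 1)*(p^3 - 4*p^2 - 5*p) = p*(p - 1)*(p + 1)*(p^2 - 4*p - 5) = p*(p - 5)*(p - 1)*(p + 1)*(p + 1)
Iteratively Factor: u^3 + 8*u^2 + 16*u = (u + 4)*(u^2 + 4*u) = (u + 4)^2*(u)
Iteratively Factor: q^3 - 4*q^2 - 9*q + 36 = (q - 4)*(q^2 - 9) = (q - 4)*(q - 3)*(q + 3)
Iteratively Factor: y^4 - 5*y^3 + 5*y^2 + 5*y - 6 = (y - 3)*(y^3 - 2*y^2 - y + 2) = (y - 3)*(y - 2)*(y^2 - 1) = (y - 3)*(y - 2)*(y - 1)*(y + 1)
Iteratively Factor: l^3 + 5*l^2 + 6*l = (l + 3)*(l^2 + 2*l) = (l + 2)*(l + 3)*(l)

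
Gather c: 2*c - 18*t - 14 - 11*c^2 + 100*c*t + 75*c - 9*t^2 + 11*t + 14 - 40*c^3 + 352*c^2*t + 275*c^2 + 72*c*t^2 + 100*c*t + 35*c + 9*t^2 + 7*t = -40*c^3 + c^2*(352*t + 264) + c*(72*t^2 + 200*t + 112)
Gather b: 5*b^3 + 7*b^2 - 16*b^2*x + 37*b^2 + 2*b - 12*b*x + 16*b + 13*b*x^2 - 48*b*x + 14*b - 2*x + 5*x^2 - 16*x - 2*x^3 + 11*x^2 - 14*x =5*b^3 + b^2*(44 - 16*x) + b*(13*x^2 - 60*x + 32) - 2*x^3 + 16*x^2 - 32*x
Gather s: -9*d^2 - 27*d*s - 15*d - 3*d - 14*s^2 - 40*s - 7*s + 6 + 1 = -9*d^2 - 18*d - 14*s^2 + s*(-27*d - 47) + 7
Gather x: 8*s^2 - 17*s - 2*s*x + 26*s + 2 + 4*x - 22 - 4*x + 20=8*s^2 - 2*s*x + 9*s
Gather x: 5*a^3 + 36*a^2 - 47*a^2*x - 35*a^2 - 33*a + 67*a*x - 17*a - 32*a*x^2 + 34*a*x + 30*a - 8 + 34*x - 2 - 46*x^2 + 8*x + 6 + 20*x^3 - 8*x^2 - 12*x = 5*a^3 + a^2 - 20*a + 20*x^3 + x^2*(-32*a - 54) + x*(-47*a^2 + 101*a + 30) - 4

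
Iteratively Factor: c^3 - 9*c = (c - 3)*(c^2 + 3*c) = (c - 3)*(c + 3)*(c)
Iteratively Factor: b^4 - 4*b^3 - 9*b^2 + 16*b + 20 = (b - 5)*(b^3 + b^2 - 4*b - 4) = (b - 5)*(b + 1)*(b^2 - 4) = (b - 5)*(b + 1)*(b + 2)*(b - 2)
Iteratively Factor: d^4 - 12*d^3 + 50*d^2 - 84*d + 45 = (d - 5)*(d^3 - 7*d^2 + 15*d - 9) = (d - 5)*(d - 3)*(d^2 - 4*d + 3) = (d - 5)*(d - 3)^2*(d - 1)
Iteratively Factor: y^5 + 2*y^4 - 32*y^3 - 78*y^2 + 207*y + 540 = (y + 4)*(y^4 - 2*y^3 - 24*y^2 + 18*y + 135) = (y + 3)*(y + 4)*(y^3 - 5*y^2 - 9*y + 45) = (y + 3)^2*(y + 4)*(y^2 - 8*y + 15) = (y - 3)*(y + 3)^2*(y + 4)*(y - 5)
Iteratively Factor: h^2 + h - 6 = (h - 2)*(h + 3)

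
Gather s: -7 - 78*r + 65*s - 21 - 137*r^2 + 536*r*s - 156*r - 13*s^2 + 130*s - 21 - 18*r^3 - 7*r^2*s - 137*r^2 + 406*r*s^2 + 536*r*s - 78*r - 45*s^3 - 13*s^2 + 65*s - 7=-18*r^3 - 274*r^2 - 312*r - 45*s^3 + s^2*(406*r - 26) + s*(-7*r^2 + 1072*r + 260) - 56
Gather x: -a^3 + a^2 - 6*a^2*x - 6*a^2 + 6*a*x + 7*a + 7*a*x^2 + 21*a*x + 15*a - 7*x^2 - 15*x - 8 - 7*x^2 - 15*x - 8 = -a^3 - 5*a^2 + 22*a + x^2*(7*a - 14) + x*(-6*a^2 + 27*a - 30) - 16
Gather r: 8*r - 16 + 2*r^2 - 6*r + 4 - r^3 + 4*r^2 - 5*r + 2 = -r^3 + 6*r^2 - 3*r - 10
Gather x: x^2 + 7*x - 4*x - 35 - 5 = x^2 + 3*x - 40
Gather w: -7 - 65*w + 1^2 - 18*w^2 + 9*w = -18*w^2 - 56*w - 6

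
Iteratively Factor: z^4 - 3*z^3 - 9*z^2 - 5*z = (z + 1)*(z^3 - 4*z^2 - 5*z) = (z - 5)*(z + 1)*(z^2 + z) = (z - 5)*(z + 1)^2*(z)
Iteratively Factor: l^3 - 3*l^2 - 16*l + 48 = (l + 4)*(l^2 - 7*l + 12) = (l - 3)*(l + 4)*(l - 4)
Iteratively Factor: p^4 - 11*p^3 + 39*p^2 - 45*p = (p - 5)*(p^3 - 6*p^2 + 9*p) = (p - 5)*(p - 3)*(p^2 - 3*p) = (p - 5)*(p - 3)^2*(p)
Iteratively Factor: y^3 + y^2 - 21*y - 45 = (y - 5)*(y^2 + 6*y + 9) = (y - 5)*(y + 3)*(y + 3)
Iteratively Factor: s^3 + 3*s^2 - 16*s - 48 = (s + 4)*(s^2 - s - 12) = (s - 4)*(s + 4)*(s + 3)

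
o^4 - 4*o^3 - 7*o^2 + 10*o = o*(o - 5)*(o - 1)*(o + 2)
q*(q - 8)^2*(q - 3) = q^4 - 19*q^3 + 112*q^2 - 192*q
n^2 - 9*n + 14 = (n - 7)*(n - 2)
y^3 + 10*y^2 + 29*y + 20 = (y + 1)*(y + 4)*(y + 5)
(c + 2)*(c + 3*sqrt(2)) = c^2 + 2*c + 3*sqrt(2)*c + 6*sqrt(2)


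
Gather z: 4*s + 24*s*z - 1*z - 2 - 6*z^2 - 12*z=4*s - 6*z^2 + z*(24*s - 13) - 2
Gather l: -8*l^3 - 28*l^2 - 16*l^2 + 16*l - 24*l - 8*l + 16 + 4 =-8*l^3 - 44*l^2 - 16*l + 20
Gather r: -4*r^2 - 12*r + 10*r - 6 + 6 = -4*r^2 - 2*r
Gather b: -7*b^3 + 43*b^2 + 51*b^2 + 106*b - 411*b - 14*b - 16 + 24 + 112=-7*b^3 + 94*b^2 - 319*b + 120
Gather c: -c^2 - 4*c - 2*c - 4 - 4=-c^2 - 6*c - 8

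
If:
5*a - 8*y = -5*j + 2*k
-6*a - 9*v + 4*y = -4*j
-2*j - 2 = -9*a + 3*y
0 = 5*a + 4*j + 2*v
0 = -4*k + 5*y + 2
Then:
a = 444/2563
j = -301/2563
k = 193/466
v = -508/2563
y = -16/233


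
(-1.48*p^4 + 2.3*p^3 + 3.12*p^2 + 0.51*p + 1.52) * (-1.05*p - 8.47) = 1.554*p^5 + 10.1206*p^4 - 22.757*p^3 - 26.9619*p^2 - 5.9157*p - 12.8744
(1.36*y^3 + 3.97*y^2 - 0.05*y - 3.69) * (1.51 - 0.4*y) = -0.544*y^4 + 0.4656*y^3 + 6.0147*y^2 + 1.4005*y - 5.5719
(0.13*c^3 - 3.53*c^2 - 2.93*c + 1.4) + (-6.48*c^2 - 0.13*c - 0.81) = 0.13*c^3 - 10.01*c^2 - 3.06*c + 0.59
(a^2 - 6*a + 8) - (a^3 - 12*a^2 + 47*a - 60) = -a^3 + 13*a^2 - 53*a + 68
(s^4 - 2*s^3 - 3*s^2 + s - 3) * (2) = 2*s^4 - 4*s^3 - 6*s^2 + 2*s - 6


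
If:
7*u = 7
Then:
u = 1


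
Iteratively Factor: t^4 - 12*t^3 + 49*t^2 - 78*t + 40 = (t - 2)*(t^3 - 10*t^2 + 29*t - 20) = (t - 2)*(t - 1)*(t^2 - 9*t + 20) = (t - 5)*(t - 2)*(t - 1)*(t - 4)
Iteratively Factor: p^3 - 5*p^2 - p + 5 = (p - 1)*(p^2 - 4*p - 5) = (p - 5)*(p - 1)*(p + 1)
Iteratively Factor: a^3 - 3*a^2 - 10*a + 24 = (a - 4)*(a^2 + a - 6) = (a - 4)*(a + 3)*(a - 2)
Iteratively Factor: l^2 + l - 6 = (l - 2)*(l + 3)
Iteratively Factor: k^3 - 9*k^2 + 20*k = (k - 5)*(k^2 - 4*k) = k*(k - 5)*(k - 4)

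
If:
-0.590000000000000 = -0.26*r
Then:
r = 2.27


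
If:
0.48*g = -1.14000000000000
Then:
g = -2.38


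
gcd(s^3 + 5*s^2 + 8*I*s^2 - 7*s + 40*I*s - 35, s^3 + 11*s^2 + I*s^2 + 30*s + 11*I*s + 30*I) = s^2 + s*(5 + I) + 5*I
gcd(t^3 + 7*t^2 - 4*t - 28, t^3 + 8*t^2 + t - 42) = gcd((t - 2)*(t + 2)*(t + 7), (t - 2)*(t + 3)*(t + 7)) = t^2 + 5*t - 14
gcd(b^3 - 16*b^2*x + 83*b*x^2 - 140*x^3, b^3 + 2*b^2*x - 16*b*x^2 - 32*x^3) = -b + 4*x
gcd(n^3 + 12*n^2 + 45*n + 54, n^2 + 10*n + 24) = n + 6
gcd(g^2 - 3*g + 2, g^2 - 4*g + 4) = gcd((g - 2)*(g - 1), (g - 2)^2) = g - 2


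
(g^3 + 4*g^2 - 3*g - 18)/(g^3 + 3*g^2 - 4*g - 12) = (g + 3)/(g + 2)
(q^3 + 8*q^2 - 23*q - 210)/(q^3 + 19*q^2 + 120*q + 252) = (q - 5)/(q + 6)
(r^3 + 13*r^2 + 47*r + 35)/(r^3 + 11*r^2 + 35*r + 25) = (r + 7)/(r + 5)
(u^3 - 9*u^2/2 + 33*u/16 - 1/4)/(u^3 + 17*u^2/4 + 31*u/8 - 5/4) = (4*u^2 - 17*u + 4)/(2*(2*u^2 + 9*u + 10))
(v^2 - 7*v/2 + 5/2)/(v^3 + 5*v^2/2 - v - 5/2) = (2*v - 5)/(2*v^2 + 7*v + 5)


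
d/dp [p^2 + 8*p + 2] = 2*p + 8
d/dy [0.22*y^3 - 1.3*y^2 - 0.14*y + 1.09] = 0.66*y^2 - 2.6*y - 0.14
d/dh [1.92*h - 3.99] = 1.92000000000000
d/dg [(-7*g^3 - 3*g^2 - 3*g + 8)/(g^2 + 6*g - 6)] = (-7*g^4 - 84*g^3 + 111*g^2 + 20*g - 30)/(g^4 + 12*g^3 + 24*g^2 - 72*g + 36)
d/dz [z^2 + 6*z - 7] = 2*z + 6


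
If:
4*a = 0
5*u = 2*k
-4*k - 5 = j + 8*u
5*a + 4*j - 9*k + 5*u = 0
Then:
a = 0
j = -175/179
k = -100/179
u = -40/179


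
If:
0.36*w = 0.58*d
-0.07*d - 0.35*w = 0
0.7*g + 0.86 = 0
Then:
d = 0.00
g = -1.23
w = 0.00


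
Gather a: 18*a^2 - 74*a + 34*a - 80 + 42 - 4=18*a^2 - 40*a - 42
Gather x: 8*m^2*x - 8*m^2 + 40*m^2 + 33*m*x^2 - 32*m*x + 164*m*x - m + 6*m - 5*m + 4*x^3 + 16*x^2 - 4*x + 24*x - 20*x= 32*m^2 + 4*x^3 + x^2*(33*m + 16) + x*(8*m^2 + 132*m)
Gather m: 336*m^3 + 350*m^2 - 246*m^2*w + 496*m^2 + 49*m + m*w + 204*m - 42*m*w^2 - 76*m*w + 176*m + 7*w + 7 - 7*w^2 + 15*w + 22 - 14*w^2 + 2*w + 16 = 336*m^3 + m^2*(846 - 246*w) + m*(-42*w^2 - 75*w + 429) - 21*w^2 + 24*w + 45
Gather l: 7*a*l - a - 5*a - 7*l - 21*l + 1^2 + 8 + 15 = -6*a + l*(7*a - 28) + 24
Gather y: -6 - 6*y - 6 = -6*y - 12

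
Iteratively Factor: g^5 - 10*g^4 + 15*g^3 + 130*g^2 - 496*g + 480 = (g - 2)*(g^4 - 8*g^3 - g^2 + 128*g - 240) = (g - 5)*(g - 2)*(g^3 - 3*g^2 - 16*g + 48) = (g - 5)*(g - 2)*(g + 4)*(g^2 - 7*g + 12) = (g - 5)*(g - 3)*(g - 2)*(g + 4)*(g - 4)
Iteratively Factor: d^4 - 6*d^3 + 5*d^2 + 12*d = (d + 1)*(d^3 - 7*d^2 + 12*d) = d*(d + 1)*(d^2 - 7*d + 12) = d*(d - 3)*(d + 1)*(d - 4)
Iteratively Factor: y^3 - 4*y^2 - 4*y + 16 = (y - 4)*(y^2 - 4) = (y - 4)*(y - 2)*(y + 2)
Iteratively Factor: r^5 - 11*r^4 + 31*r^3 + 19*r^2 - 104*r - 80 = (r + 1)*(r^4 - 12*r^3 + 43*r^2 - 24*r - 80) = (r - 5)*(r + 1)*(r^3 - 7*r^2 + 8*r + 16) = (r - 5)*(r - 4)*(r + 1)*(r^2 - 3*r - 4) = (r - 5)*(r - 4)^2*(r + 1)*(r + 1)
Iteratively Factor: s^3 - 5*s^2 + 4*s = (s)*(s^2 - 5*s + 4) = s*(s - 1)*(s - 4)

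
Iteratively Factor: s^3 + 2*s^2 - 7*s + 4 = (s - 1)*(s^2 + 3*s - 4) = (s - 1)^2*(s + 4)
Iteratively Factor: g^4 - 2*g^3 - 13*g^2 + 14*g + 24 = (g + 3)*(g^3 - 5*g^2 + 2*g + 8) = (g + 1)*(g + 3)*(g^2 - 6*g + 8) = (g - 2)*(g + 1)*(g + 3)*(g - 4)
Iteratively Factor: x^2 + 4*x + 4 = (x + 2)*(x + 2)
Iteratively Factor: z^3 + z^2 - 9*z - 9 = (z - 3)*(z^2 + 4*z + 3) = (z - 3)*(z + 1)*(z + 3)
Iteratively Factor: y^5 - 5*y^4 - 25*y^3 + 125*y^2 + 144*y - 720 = (y + 4)*(y^4 - 9*y^3 + 11*y^2 + 81*y - 180) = (y + 3)*(y + 4)*(y^3 - 12*y^2 + 47*y - 60) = (y - 5)*(y + 3)*(y + 4)*(y^2 - 7*y + 12) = (y - 5)*(y - 4)*(y + 3)*(y + 4)*(y - 3)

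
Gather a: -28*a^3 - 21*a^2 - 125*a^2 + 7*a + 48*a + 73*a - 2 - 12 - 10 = -28*a^3 - 146*a^2 + 128*a - 24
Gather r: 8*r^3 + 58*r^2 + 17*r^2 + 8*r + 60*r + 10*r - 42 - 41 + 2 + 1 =8*r^3 + 75*r^2 + 78*r - 80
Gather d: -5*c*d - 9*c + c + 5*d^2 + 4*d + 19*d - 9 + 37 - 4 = -8*c + 5*d^2 + d*(23 - 5*c) + 24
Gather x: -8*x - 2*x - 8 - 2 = -10*x - 10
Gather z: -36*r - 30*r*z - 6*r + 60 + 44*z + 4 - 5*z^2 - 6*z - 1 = -42*r - 5*z^2 + z*(38 - 30*r) + 63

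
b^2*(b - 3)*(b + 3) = b^4 - 9*b^2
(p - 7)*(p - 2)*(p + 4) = p^3 - 5*p^2 - 22*p + 56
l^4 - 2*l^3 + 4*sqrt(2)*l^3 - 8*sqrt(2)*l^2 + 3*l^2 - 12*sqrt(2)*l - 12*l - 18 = (l - 3)*(l + 1)*(l + sqrt(2))*(l + 3*sqrt(2))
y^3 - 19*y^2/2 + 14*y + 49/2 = (y - 7)*(y - 7/2)*(y + 1)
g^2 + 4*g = g*(g + 4)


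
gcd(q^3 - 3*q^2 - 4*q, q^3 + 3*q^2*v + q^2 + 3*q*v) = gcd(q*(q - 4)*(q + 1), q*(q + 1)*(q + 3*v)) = q^2 + q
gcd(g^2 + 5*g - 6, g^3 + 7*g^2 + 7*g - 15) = g - 1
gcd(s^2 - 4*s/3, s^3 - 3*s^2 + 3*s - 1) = 1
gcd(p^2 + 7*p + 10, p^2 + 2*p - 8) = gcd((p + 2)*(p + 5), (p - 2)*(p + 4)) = 1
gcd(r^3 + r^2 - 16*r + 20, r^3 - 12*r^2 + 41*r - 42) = r - 2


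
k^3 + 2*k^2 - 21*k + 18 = (k - 3)*(k - 1)*(k + 6)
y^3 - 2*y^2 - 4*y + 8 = (y - 2)^2*(y + 2)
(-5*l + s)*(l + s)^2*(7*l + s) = -35*l^4 - 68*l^3*s - 30*l^2*s^2 + 4*l*s^3 + s^4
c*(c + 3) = c^2 + 3*c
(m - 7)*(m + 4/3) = m^2 - 17*m/3 - 28/3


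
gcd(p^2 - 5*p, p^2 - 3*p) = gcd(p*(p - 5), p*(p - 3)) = p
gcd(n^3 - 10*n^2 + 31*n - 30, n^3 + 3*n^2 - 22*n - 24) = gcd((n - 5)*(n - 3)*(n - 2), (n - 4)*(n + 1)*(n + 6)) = 1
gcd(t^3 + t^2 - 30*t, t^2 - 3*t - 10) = t - 5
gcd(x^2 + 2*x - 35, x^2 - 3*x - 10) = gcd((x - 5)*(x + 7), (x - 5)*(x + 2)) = x - 5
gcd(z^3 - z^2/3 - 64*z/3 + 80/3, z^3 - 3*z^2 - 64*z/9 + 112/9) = z^2 - 16*z/3 + 16/3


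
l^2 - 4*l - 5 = (l - 5)*(l + 1)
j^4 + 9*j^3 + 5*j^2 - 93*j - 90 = (j - 3)*(j + 1)*(j + 5)*(j + 6)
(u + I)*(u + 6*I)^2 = u^3 + 13*I*u^2 - 48*u - 36*I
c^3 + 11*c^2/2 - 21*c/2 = c*(c - 3/2)*(c + 7)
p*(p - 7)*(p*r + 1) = p^3*r - 7*p^2*r + p^2 - 7*p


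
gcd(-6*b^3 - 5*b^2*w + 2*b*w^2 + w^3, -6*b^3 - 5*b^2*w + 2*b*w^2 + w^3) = -6*b^3 - 5*b^2*w + 2*b*w^2 + w^3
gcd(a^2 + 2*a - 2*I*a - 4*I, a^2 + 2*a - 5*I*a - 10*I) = a + 2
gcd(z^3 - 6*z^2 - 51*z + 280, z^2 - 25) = z - 5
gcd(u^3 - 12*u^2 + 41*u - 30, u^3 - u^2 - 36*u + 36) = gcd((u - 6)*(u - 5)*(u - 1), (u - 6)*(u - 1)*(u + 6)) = u^2 - 7*u + 6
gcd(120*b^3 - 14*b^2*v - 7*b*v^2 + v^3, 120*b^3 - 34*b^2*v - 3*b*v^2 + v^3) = -5*b + v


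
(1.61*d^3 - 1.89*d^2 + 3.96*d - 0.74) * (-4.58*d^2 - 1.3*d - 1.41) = -7.3738*d^5 + 6.5632*d^4 - 17.9499*d^3 + 0.9061*d^2 - 4.6216*d + 1.0434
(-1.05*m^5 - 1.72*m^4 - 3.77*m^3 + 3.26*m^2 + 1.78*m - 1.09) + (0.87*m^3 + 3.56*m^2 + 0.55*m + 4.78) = -1.05*m^5 - 1.72*m^4 - 2.9*m^3 + 6.82*m^2 + 2.33*m + 3.69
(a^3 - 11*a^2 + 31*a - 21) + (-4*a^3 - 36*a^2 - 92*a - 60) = -3*a^3 - 47*a^2 - 61*a - 81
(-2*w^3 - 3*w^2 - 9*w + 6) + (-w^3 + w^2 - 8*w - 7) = -3*w^3 - 2*w^2 - 17*w - 1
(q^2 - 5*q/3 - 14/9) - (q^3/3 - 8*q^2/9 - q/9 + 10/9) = -q^3/3 + 17*q^2/9 - 14*q/9 - 8/3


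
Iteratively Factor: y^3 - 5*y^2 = (y)*(y^2 - 5*y) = y^2*(y - 5)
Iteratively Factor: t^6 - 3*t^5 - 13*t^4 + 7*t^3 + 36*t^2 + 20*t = (t + 1)*(t^5 - 4*t^4 - 9*t^3 + 16*t^2 + 20*t) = t*(t + 1)*(t^4 - 4*t^3 - 9*t^2 + 16*t + 20) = t*(t + 1)^2*(t^3 - 5*t^2 - 4*t + 20) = t*(t + 1)^2*(t + 2)*(t^2 - 7*t + 10) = t*(t - 2)*(t + 1)^2*(t + 2)*(t - 5)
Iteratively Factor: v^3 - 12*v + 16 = (v - 2)*(v^2 + 2*v - 8) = (v - 2)^2*(v + 4)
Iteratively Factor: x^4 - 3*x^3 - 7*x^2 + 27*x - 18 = (x - 3)*(x^3 - 7*x + 6) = (x - 3)*(x - 2)*(x^2 + 2*x - 3) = (x - 3)*(x - 2)*(x - 1)*(x + 3)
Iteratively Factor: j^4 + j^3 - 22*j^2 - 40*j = (j + 2)*(j^3 - j^2 - 20*j) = j*(j + 2)*(j^2 - j - 20) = j*(j + 2)*(j + 4)*(j - 5)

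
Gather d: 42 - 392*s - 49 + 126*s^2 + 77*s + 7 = 126*s^2 - 315*s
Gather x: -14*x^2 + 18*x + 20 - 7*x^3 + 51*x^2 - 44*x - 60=-7*x^3 + 37*x^2 - 26*x - 40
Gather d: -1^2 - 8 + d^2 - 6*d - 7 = d^2 - 6*d - 16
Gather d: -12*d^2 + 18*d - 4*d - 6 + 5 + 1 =-12*d^2 + 14*d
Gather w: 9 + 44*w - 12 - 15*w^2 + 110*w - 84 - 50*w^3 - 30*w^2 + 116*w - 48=-50*w^3 - 45*w^2 + 270*w - 135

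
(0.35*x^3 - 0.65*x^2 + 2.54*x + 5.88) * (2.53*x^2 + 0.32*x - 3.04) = 0.8855*x^5 - 1.5325*x^4 + 5.1542*x^3 + 17.6652*x^2 - 5.84*x - 17.8752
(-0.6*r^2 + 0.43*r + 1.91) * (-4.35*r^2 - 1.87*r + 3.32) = 2.61*r^4 - 0.7485*r^3 - 11.1046*r^2 - 2.1441*r + 6.3412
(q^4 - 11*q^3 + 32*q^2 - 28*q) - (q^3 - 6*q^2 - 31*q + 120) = q^4 - 12*q^3 + 38*q^2 + 3*q - 120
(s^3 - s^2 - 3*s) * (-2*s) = -2*s^4 + 2*s^3 + 6*s^2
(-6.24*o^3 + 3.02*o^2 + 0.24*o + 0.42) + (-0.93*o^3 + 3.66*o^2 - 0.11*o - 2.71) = -7.17*o^3 + 6.68*o^2 + 0.13*o - 2.29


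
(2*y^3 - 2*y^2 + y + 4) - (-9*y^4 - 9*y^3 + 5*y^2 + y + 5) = 9*y^4 + 11*y^3 - 7*y^2 - 1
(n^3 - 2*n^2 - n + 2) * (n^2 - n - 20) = n^5 - 3*n^4 - 19*n^3 + 43*n^2 + 18*n - 40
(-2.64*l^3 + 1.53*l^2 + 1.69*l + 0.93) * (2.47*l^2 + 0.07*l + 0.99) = -6.5208*l^5 + 3.5943*l^4 + 1.6678*l^3 + 3.9301*l^2 + 1.7382*l + 0.9207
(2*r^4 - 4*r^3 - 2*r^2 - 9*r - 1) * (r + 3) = 2*r^5 + 2*r^4 - 14*r^3 - 15*r^2 - 28*r - 3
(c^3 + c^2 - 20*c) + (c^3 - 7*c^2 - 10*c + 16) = 2*c^3 - 6*c^2 - 30*c + 16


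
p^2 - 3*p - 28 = (p - 7)*(p + 4)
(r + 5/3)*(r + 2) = r^2 + 11*r/3 + 10/3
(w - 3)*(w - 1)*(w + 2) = w^3 - 2*w^2 - 5*w + 6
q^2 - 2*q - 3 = (q - 3)*(q + 1)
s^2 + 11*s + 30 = (s + 5)*(s + 6)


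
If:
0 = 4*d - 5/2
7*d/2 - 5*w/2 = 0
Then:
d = 5/8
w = 7/8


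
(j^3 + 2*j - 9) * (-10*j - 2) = -10*j^4 - 2*j^3 - 20*j^2 + 86*j + 18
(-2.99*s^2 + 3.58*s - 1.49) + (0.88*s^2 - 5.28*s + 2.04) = -2.11*s^2 - 1.7*s + 0.55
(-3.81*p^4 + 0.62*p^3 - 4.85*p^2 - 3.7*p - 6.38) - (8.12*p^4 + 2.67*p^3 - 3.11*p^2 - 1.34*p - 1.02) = -11.93*p^4 - 2.05*p^3 - 1.74*p^2 - 2.36*p - 5.36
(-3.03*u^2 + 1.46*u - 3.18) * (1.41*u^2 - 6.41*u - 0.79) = -4.2723*u^4 + 21.4809*u^3 - 11.4487*u^2 + 19.2304*u + 2.5122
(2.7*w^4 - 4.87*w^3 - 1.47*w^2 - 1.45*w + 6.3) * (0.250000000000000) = 0.675*w^4 - 1.2175*w^3 - 0.3675*w^2 - 0.3625*w + 1.575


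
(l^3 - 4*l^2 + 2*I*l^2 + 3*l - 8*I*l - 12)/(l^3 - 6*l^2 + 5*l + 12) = (l^2 + 2*I*l + 3)/(l^2 - 2*l - 3)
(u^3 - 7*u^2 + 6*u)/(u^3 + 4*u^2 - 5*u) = (u - 6)/(u + 5)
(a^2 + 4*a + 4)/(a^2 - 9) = (a^2 + 4*a + 4)/(a^2 - 9)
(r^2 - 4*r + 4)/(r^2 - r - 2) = (r - 2)/(r + 1)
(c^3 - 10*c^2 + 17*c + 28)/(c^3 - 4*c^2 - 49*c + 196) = (c + 1)/(c + 7)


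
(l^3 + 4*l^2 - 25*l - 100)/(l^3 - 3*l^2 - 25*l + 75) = (l + 4)/(l - 3)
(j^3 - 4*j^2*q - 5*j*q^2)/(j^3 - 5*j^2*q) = (j + q)/j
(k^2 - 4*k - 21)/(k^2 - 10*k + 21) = (k + 3)/(k - 3)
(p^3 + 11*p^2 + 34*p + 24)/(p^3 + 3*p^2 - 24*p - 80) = (p^2 + 7*p + 6)/(p^2 - p - 20)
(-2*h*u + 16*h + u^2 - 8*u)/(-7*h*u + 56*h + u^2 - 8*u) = (-2*h + u)/(-7*h + u)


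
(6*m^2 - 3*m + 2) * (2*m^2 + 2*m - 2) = 12*m^4 + 6*m^3 - 14*m^2 + 10*m - 4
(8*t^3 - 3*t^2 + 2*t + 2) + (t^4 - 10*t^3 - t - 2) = t^4 - 2*t^3 - 3*t^2 + t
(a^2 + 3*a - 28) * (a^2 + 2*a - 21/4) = a^4 + 5*a^3 - 109*a^2/4 - 287*a/4 + 147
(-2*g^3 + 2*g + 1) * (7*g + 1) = -14*g^4 - 2*g^3 + 14*g^2 + 9*g + 1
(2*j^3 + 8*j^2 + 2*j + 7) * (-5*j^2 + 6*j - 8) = -10*j^5 - 28*j^4 + 22*j^3 - 87*j^2 + 26*j - 56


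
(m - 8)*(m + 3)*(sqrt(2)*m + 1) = sqrt(2)*m^3 - 5*sqrt(2)*m^2 + m^2 - 24*sqrt(2)*m - 5*m - 24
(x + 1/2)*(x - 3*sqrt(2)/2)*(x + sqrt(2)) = x^3 - sqrt(2)*x^2/2 + x^2/2 - 3*x - sqrt(2)*x/4 - 3/2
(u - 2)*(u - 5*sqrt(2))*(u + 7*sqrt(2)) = u^3 - 2*u^2 + 2*sqrt(2)*u^2 - 70*u - 4*sqrt(2)*u + 140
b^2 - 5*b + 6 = (b - 3)*(b - 2)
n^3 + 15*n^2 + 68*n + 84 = (n + 2)*(n + 6)*(n + 7)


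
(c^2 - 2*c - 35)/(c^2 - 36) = (c^2 - 2*c - 35)/(c^2 - 36)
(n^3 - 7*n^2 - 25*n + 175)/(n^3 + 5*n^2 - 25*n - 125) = (n - 7)/(n + 5)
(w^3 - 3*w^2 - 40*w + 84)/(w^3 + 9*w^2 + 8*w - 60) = (w - 7)/(w + 5)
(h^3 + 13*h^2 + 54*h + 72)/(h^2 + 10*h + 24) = h + 3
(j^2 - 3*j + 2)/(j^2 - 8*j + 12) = (j - 1)/(j - 6)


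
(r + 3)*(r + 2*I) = r^2 + 3*r + 2*I*r + 6*I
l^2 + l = l*(l + 1)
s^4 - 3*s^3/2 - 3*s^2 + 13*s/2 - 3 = (s - 3/2)*(s - 1)^2*(s + 2)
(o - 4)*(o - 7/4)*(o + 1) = o^3 - 19*o^2/4 + 5*o/4 + 7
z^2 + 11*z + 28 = (z + 4)*(z + 7)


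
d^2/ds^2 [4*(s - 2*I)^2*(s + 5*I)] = 24*s + 8*I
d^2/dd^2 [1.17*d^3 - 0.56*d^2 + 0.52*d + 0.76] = 7.02*d - 1.12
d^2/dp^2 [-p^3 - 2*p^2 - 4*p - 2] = -6*p - 4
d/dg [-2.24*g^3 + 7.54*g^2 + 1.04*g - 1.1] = -6.72*g^2 + 15.08*g + 1.04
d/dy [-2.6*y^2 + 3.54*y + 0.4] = 3.54 - 5.2*y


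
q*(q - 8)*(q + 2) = q^3 - 6*q^2 - 16*q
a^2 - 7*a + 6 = (a - 6)*(a - 1)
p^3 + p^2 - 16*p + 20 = (p - 2)^2*(p + 5)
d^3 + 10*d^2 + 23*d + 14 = (d + 1)*(d + 2)*(d + 7)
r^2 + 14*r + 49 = (r + 7)^2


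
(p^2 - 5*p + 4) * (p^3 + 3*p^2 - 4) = p^5 - 2*p^4 - 11*p^3 + 8*p^2 + 20*p - 16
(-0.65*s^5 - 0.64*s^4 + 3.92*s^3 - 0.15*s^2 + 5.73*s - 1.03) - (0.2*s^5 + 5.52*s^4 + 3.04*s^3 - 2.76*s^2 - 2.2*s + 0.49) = -0.85*s^5 - 6.16*s^4 + 0.88*s^3 + 2.61*s^2 + 7.93*s - 1.52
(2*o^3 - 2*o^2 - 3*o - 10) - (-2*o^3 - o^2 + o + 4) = 4*o^3 - o^2 - 4*o - 14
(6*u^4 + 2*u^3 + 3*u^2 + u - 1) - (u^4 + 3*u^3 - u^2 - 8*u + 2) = 5*u^4 - u^3 + 4*u^2 + 9*u - 3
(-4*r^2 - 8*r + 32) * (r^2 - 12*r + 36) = -4*r^4 + 40*r^3 - 16*r^2 - 672*r + 1152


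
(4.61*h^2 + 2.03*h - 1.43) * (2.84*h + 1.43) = 13.0924*h^3 + 12.3575*h^2 - 1.1583*h - 2.0449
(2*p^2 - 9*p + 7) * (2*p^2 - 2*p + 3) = 4*p^4 - 22*p^3 + 38*p^2 - 41*p + 21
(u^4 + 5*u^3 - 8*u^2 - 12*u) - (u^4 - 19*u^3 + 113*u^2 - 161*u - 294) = 24*u^3 - 121*u^2 + 149*u + 294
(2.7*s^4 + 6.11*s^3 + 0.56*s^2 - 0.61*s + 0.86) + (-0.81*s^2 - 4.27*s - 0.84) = 2.7*s^4 + 6.11*s^3 - 0.25*s^2 - 4.88*s + 0.02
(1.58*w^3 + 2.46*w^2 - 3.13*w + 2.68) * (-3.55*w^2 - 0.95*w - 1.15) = -5.609*w^5 - 10.234*w^4 + 6.9575*w^3 - 9.3695*w^2 + 1.0535*w - 3.082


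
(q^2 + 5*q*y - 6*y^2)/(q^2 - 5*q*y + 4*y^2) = (-q - 6*y)/(-q + 4*y)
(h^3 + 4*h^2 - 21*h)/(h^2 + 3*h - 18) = h*(h + 7)/(h + 6)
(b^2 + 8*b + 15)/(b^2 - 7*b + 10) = (b^2 + 8*b + 15)/(b^2 - 7*b + 10)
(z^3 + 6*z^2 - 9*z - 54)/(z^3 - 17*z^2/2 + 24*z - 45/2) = 2*(z^2 + 9*z + 18)/(2*z^2 - 11*z + 15)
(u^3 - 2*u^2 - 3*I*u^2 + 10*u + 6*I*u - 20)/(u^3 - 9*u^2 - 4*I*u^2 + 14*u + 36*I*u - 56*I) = (u^2 - 3*I*u + 10)/(u^2 - u*(7 + 4*I) + 28*I)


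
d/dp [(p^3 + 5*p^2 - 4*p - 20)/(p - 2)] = 2*p + 7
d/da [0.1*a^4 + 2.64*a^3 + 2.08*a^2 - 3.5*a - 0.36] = 0.4*a^3 + 7.92*a^2 + 4.16*a - 3.5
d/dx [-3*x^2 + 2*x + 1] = 2 - 6*x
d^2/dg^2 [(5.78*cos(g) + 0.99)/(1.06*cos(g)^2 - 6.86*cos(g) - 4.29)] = (-0.0126248602172276*cos(g)^5 - 0.0903538422584523*cos(g)^4 - 0.239337001259199*cos(g)^3 + 0.218072123779619*cos(g)^2 + 0.0724512122282771*cos(g) - 0.462704919235811)/(0.00231528578378223*cos(g)^6 - 0.0449514919153192*cos(g)^5 + 0.262801421228125*cos(g)^4 - 0.263713285547591*cos(g)^3 - 1.06360197836666*cos(g)^2 - 0.736286714452409*cos(g) - 0.153482507531625)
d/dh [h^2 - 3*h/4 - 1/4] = 2*h - 3/4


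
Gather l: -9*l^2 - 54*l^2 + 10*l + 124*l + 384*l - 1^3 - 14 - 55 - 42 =-63*l^2 + 518*l - 112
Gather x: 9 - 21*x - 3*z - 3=-21*x - 3*z + 6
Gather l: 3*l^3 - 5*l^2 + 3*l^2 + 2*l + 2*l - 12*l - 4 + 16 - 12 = 3*l^3 - 2*l^2 - 8*l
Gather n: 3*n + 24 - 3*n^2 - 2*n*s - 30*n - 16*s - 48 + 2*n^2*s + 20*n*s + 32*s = n^2*(2*s - 3) + n*(18*s - 27) + 16*s - 24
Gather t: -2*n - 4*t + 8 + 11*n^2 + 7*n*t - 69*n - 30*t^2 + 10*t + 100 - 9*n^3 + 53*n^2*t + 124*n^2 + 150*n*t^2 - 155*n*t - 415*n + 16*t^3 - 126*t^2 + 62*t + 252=-9*n^3 + 135*n^2 - 486*n + 16*t^3 + t^2*(150*n - 156) + t*(53*n^2 - 148*n + 68) + 360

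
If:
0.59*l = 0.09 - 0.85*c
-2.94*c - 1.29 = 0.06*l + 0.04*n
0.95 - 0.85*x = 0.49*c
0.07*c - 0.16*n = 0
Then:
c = -0.45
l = 0.80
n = -0.20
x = 1.38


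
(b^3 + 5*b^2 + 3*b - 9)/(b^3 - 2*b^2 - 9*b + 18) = (b^2 + 2*b - 3)/(b^2 - 5*b + 6)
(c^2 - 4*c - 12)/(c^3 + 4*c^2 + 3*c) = (c^2 - 4*c - 12)/(c*(c^2 + 4*c + 3))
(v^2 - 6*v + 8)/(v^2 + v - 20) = (v - 2)/(v + 5)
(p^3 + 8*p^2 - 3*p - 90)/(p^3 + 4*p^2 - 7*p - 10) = (p^2 + 3*p - 18)/(p^2 - p - 2)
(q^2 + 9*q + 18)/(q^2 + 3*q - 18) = (q + 3)/(q - 3)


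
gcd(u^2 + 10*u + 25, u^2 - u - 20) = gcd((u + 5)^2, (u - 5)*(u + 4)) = 1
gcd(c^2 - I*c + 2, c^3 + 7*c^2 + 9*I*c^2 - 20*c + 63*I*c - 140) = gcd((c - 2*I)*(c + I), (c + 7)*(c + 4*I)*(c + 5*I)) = 1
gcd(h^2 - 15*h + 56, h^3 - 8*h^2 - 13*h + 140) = h - 7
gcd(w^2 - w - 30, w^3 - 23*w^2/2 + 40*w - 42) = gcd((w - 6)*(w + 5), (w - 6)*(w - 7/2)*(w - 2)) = w - 6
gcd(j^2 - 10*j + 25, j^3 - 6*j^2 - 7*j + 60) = j - 5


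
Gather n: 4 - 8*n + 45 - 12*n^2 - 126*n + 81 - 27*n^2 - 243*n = -39*n^2 - 377*n + 130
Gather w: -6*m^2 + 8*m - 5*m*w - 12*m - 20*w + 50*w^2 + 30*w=-6*m^2 - 4*m + 50*w^2 + w*(10 - 5*m)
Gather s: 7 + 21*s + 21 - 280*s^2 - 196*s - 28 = -280*s^2 - 175*s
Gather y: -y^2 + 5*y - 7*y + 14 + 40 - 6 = -y^2 - 2*y + 48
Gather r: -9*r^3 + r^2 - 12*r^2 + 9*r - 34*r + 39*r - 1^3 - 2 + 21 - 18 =-9*r^3 - 11*r^2 + 14*r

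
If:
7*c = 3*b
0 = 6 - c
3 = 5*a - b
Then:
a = 17/5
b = 14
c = 6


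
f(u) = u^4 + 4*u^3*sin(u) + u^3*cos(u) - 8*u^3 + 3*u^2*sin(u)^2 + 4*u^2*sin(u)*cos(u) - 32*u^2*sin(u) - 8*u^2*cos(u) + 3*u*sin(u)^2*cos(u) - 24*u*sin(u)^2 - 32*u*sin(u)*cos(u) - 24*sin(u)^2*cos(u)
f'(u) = -u^3*sin(u) + 4*u^3*cos(u) + 4*u^3 - 4*u^2*sin(u)^2 + 6*u^2*sin(u)*cos(u) + 20*u^2*sin(u) + 4*u^2*cos(u)^2 - 29*u^2*cos(u) - 24*u^2 - 3*u*sin(u)^3 + 38*u*sin(u)^2 + 6*u*sin(u)*cos(u)^2 - 40*u*sin(u)*cos(u) - 64*u*sin(u) - 32*u*cos(u)^2 - 16*u*cos(u) + 24*sin(u)^3 + 3*sin(u)^2*cos(u) - 24*sin(u)^2 - 48*sin(u)*cos(u)^2 - 32*sin(u)*cos(u)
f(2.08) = -130.84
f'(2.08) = 1.85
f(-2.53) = 465.48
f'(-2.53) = -130.80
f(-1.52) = 159.10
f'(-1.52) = -340.12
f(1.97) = -130.52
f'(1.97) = -7.86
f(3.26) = -98.10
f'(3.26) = 38.91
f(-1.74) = 237.98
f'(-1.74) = -369.73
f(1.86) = -129.05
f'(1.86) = -19.05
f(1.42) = -109.15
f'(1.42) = -72.43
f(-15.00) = 96158.93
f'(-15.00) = -8470.83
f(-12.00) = 26575.78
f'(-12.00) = -15740.24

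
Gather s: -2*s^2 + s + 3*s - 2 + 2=-2*s^2 + 4*s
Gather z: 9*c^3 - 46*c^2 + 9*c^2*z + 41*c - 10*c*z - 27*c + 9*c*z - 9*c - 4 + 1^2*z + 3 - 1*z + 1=9*c^3 - 46*c^2 + 5*c + z*(9*c^2 - c)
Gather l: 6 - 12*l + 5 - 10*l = 11 - 22*l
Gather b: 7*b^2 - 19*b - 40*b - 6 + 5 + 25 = 7*b^2 - 59*b + 24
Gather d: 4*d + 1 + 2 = 4*d + 3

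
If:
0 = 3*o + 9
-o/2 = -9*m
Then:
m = -1/6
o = -3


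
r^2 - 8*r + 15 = (r - 5)*(r - 3)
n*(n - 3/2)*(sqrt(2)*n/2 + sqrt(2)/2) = sqrt(2)*n^3/2 - sqrt(2)*n^2/4 - 3*sqrt(2)*n/4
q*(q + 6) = q^2 + 6*q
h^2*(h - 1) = h^3 - h^2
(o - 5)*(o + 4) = o^2 - o - 20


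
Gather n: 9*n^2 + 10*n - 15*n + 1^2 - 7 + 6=9*n^2 - 5*n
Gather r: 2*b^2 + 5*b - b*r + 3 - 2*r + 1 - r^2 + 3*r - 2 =2*b^2 + 5*b - r^2 + r*(1 - b) + 2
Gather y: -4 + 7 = 3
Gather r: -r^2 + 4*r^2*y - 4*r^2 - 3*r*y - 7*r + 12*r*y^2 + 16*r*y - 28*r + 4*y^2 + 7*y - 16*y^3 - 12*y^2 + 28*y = r^2*(4*y - 5) + r*(12*y^2 + 13*y - 35) - 16*y^3 - 8*y^2 + 35*y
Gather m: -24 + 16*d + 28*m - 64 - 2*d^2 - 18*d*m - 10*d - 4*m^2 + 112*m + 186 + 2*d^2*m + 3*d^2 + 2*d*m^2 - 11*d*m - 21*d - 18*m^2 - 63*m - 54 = d^2 - 15*d + m^2*(2*d - 22) + m*(2*d^2 - 29*d + 77) + 44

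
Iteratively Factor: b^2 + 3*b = (b + 3)*(b)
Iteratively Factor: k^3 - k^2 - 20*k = (k - 5)*(k^2 + 4*k) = k*(k - 5)*(k + 4)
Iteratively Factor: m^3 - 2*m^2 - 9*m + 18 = (m - 2)*(m^2 - 9) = (m - 3)*(m - 2)*(m + 3)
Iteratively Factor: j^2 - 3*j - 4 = (j + 1)*(j - 4)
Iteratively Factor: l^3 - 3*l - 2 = (l + 1)*(l^2 - l - 2) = (l + 1)^2*(l - 2)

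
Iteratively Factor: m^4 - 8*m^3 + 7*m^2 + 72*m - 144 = (m - 4)*(m^3 - 4*m^2 - 9*m + 36) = (m - 4)^2*(m^2 - 9) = (m - 4)^2*(m + 3)*(m - 3)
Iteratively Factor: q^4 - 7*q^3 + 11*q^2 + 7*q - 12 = (q + 1)*(q^3 - 8*q^2 + 19*q - 12) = (q - 1)*(q + 1)*(q^2 - 7*q + 12) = (q - 3)*(q - 1)*(q + 1)*(q - 4)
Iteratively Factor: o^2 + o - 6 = (o - 2)*(o + 3)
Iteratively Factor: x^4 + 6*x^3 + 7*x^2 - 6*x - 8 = (x + 1)*(x^3 + 5*x^2 + 2*x - 8) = (x + 1)*(x + 2)*(x^2 + 3*x - 4) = (x - 1)*(x + 1)*(x + 2)*(x + 4)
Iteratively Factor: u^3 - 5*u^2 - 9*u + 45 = (u - 5)*(u^2 - 9) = (u - 5)*(u - 3)*(u + 3)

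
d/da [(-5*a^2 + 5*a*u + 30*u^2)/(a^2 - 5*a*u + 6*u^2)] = 20*u/(a^2 - 4*a*u + 4*u^2)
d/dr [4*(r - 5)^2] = 8*r - 40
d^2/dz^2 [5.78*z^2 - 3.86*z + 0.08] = 11.5600000000000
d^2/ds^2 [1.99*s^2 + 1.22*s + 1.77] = 3.98000000000000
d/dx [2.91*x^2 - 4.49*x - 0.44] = 5.82*x - 4.49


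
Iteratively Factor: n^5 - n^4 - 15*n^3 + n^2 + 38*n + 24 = (n - 2)*(n^4 + n^3 - 13*n^2 - 25*n - 12) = (n - 2)*(n + 1)*(n^3 - 13*n - 12) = (n - 2)*(n + 1)*(n + 3)*(n^2 - 3*n - 4) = (n - 4)*(n - 2)*(n + 1)*(n + 3)*(n + 1)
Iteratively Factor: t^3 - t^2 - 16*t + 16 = (t - 4)*(t^2 + 3*t - 4) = (t - 4)*(t - 1)*(t + 4)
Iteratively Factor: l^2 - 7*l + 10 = (l - 2)*(l - 5)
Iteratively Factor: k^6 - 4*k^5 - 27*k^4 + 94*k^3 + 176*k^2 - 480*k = (k)*(k^5 - 4*k^4 - 27*k^3 + 94*k^2 + 176*k - 480) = k*(k + 4)*(k^4 - 8*k^3 + 5*k^2 + 74*k - 120) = k*(k - 4)*(k + 4)*(k^3 - 4*k^2 - 11*k + 30) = k*(k - 5)*(k - 4)*(k + 4)*(k^2 + k - 6) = k*(k - 5)*(k - 4)*(k - 2)*(k + 4)*(k + 3)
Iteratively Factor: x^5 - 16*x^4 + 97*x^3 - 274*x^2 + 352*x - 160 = (x - 5)*(x^4 - 11*x^3 + 42*x^2 - 64*x + 32) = (x - 5)*(x - 4)*(x^3 - 7*x^2 + 14*x - 8) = (x - 5)*(x - 4)^2*(x^2 - 3*x + 2) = (x - 5)*(x - 4)^2*(x - 1)*(x - 2)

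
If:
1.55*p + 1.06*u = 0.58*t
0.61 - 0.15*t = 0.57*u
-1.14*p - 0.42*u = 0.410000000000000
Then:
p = -0.76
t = -0.05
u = 1.08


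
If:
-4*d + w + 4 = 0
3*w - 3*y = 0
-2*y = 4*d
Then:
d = 2/3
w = -4/3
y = -4/3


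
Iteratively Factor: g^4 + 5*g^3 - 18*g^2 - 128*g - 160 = (g - 5)*(g^3 + 10*g^2 + 32*g + 32) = (g - 5)*(g + 4)*(g^2 + 6*g + 8) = (g - 5)*(g + 4)^2*(g + 2)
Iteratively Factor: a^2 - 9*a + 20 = (a - 4)*(a - 5)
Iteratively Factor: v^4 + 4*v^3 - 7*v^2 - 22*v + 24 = (v - 2)*(v^3 + 6*v^2 + 5*v - 12) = (v - 2)*(v + 4)*(v^2 + 2*v - 3) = (v - 2)*(v - 1)*(v + 4)*(v + 3)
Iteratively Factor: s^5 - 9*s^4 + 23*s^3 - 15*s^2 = (s - 1)*(s^4 - 8*s^3 + 15*s^2) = s*(s - 1)*(s^3 - 8*s^2 + 15*s) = s*(s - 5)*(s - 1)*(s^2 - 3*s) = s^2*(s - 5)*(s - 1)*(s - 3)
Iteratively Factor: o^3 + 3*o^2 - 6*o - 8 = (o + 1)*(o^2 + 2*o - 8) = (o - 2)*(o + 1)*(o + 4)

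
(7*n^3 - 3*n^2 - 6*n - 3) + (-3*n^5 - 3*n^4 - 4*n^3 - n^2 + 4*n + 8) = -3*n^5 - 3*n^4 + 3*n^3 - 4*n^2 - 2*n + 5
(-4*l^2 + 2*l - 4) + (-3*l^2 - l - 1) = -7*l^2 + l - 5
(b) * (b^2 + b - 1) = b^3 + b^2 - b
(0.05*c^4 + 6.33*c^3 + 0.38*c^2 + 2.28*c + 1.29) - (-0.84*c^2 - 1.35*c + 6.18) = 0.05*c^4 + 6.33*c^3 + 1.22*c^2 + 3.63*c - 4.89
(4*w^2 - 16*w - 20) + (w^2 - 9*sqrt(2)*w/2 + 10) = 5*w^2 - 16*w - 9*sqrt(2)*w/2 - 10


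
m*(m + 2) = m^2 + 2*m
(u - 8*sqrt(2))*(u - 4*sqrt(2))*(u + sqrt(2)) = u^3 - 11*sqrt(2)*u^2 + 40*u + 64*sqrt(2)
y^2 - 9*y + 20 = (y - 5)*(y - 4)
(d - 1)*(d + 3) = d^2 + 2*d - 3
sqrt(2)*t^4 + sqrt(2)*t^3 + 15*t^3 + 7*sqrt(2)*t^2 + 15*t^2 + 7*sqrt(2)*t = t*(t + 1)*(t + 7*sqrt(2))*(sqrt(2)*t + 1)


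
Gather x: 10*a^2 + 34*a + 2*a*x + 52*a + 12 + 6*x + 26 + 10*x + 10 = 10*a^2 + 86*a + x*(2*a + 16) + 48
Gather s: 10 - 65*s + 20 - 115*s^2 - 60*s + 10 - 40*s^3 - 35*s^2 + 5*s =-40*s^3 - 150*s^2 - 120*s + 40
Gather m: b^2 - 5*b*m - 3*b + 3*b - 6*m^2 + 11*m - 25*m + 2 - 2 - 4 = b^2 - 6*m^2 + m*(-5*b - 14) - 4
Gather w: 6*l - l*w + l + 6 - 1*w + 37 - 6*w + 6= 7*l + w*(-l - 7) + 49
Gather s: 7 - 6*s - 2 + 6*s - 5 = 0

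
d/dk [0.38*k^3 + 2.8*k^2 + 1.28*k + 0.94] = 1.14*k^2 + 5.6*k + 1.28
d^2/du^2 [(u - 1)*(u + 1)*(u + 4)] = 6*u + 8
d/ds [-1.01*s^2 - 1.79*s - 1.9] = -2.02*s - 1.79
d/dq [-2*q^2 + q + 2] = 1 - 4*q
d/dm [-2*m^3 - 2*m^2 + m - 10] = -6*m^2 - 4*m + 1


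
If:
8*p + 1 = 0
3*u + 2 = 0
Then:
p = -1/8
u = -2/3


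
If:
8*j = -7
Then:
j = -7/8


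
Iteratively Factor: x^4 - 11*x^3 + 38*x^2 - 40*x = (x - 5)*(x^3 - 6*x^2 + 8*x) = x*(x - 5)*(x^2 - 6*x + 8) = x*(x - 5)*(x - 4)*(x - 2)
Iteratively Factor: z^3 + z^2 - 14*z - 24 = (z - 4)*(z^2 + 5*z + 6) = (z - 4)*(z + 3)*(z + 2)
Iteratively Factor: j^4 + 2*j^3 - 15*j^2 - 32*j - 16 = (j + 4)*(j^3 - 2*j^2 - 7*j - 4) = (j - 4)*(j + 4)*(j^2 + 2*j + 1) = (j - 4)*(j + 1)*(j + 4)*(j + 1)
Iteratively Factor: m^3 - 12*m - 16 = (m + 2)*(m^2 - 2*m - 8) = (m - 4)*(m + 2)*(m + 2)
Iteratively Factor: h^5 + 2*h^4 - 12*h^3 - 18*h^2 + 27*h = (h + 3)*(h^4 - h^3 - 9*h^2 + 9*h) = (h - 1)*(h + 3)*(h^3 - 9*h) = (h - 1)*(h + 3)^2*(h^2 - 3*h) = h*(h - 1)*(h + 3)^2*(h - 3)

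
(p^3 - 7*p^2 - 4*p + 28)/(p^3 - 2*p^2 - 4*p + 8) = (p - 7)/(p - 2)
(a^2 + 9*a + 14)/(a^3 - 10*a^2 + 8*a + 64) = (a + 7)/(a^2 - 12*a + 32)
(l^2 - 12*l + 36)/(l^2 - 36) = (l - 6)/(l + 6)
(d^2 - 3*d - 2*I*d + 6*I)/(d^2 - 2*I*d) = (d - 3)/d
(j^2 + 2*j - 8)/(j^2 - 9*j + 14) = (j + 4)/(j - 7)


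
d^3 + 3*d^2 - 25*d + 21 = (d - 3)*(d - 1)*(d + 7)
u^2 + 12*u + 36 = (u + 6)^2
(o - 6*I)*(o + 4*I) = o^2 - 2*I*o + 24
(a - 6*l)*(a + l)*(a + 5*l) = a^3 - 31*a*l^2 - 30*l^3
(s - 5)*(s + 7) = s^2 + 2*s - 35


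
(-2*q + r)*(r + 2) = -2*q*r - 4*q + r^2 + 2*r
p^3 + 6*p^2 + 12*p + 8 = (p + 2)^3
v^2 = v^2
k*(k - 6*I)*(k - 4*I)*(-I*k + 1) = -I*k^4 - 9*k^3 + 14*I*k^2 - 24*k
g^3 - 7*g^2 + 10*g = g*(g - 5)*(g - 2)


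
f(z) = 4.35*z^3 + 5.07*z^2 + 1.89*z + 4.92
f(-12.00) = -6804.48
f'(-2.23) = 44.17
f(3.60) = 280.38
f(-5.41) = -545.70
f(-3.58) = -136.46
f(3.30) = 222.70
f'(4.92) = 367.67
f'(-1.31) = 11.00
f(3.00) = 173.67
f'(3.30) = 177.47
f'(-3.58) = 132.84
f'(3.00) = 149.76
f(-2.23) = -22.32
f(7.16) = 1875.09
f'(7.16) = 743.51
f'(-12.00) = 1759.41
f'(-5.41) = 328.98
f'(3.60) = 207.52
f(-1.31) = 1.37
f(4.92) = 655.01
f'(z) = 13.05*z^2 + 10.14*z + 1.89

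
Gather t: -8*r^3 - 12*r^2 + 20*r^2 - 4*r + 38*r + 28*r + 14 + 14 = -8*r^3 + 8*r^2 + 62*r + 28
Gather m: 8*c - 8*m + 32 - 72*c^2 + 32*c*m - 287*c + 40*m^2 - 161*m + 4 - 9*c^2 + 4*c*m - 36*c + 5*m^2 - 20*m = -81*c^2 - 315*c + 45*m^2 + m*(36*c - 189) + 36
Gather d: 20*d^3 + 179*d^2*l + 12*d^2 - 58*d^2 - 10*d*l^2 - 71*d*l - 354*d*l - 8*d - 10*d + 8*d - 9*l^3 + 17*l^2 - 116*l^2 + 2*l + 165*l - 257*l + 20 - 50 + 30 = 20*d^3 + d^2*(179*l - 46) + d*(-10*l^2 - 425*l - 10) - 9*l^3 - 99*l^2 - 90*l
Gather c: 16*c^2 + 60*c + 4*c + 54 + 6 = 16*c^2 + 64*c + 60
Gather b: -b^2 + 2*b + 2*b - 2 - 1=-b^2 + 4*b - 3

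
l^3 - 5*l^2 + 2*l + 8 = (l - 4)*(l - 2)*(l + 1)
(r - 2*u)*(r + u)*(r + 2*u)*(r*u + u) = r^4*u + r^3*u^2 + r^3*u - 4*r^2*u^3 + r^2*u^2 - 4*r*u^4 - 4*r*u^3 - 4*u^4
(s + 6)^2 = s^2 + 12*s + 36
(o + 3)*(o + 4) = o^2 + 7*o + 12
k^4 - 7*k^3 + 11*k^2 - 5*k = k*(k - 5)*(k - 1)^2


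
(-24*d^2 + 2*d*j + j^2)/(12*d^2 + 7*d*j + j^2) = (-24*d^2 + 2*d*j + j^2)/(12*d^2 + 7*d*j + j^2)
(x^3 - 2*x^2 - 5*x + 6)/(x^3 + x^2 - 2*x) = (x - 3)/x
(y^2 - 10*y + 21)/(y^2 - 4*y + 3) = (y - 7)/(y - 1)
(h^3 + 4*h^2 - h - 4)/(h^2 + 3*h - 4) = h + 1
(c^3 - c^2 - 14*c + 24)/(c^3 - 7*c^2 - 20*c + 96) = (c - 2)/(c - 8)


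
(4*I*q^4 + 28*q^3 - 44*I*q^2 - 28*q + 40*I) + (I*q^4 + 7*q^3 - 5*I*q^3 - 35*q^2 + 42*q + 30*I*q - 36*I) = 5*I*q^4 + 35*q^3 - 5*I*q^3 - 35*q^2 - 44*I*q^2 + 14*q + 30*I*q + 4*I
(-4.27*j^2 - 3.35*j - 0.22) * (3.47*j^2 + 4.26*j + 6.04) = -14.8169*j^4 - 29.8147*j^3 - 40.8252*j^2 - 21.1712*j - 1.3288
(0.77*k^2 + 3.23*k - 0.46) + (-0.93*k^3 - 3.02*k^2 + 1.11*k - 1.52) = -0.93*k^3 - 2.25*k^2 + 4.34*k - 1.98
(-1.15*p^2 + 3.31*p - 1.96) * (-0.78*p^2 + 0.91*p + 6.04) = 0.897*p^4 - 3.6283*p^3 - 2.4051*p^2 + 18.2088*p - 11.8384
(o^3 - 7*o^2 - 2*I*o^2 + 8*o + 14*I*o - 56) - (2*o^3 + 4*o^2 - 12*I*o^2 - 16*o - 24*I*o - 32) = -o^3 - 11*o^2 + 10*I*o^2 + 24*o + 38*I*o - 24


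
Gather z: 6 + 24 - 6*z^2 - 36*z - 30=-6*z^2 - 36*z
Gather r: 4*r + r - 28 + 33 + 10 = 5*r + 15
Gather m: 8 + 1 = 9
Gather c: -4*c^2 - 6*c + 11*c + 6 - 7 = -4*c^2 + 5*c - 1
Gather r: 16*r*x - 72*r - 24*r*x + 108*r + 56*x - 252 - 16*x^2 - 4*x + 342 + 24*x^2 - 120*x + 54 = r*(36 - 8*x) + 8*x^2 - 68*x + 144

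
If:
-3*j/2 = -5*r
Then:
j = 10*r/3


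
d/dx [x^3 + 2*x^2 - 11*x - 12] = 3*x^2 + 4*x - 11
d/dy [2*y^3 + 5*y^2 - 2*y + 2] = 6*y^2 + 10*y - 2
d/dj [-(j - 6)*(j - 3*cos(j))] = -j + (6 - j)*(3*sin(j) + 1) + 3*cos(j)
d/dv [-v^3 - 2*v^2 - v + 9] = -3*v^2 - 4*v - 1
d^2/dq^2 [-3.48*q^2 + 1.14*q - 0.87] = -6.96000000000000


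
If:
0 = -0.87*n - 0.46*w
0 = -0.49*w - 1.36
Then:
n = 1.47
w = -2.78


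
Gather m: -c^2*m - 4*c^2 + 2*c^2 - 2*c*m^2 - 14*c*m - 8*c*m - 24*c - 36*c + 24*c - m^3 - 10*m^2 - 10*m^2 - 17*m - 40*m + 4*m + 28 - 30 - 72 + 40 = -2*c^2 - 36*c - m^3 + m^2*(-2*c - 20) + m*(-c^2 - 22*c - 53) - 34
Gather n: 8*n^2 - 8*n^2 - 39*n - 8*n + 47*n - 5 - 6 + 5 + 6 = 0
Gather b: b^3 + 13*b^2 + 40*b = b^3 + 13*b^2 + 40*b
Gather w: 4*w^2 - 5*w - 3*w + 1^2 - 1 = 4*w^2 - 8*w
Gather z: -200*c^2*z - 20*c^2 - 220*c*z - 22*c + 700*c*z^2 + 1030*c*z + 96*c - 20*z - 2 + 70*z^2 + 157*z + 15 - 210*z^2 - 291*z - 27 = -20*c^2 + 74*c + z^2*(700*c - 140) + z*(-200*c^2 + 810*c - 154) - 14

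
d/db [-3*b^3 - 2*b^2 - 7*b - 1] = -9*b^2 - 4*b - 7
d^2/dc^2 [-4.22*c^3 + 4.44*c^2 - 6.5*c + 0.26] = 8.88 - 25.32*c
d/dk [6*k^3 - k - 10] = 18*k^2 - 1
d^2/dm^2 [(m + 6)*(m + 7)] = 2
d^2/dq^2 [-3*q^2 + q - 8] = -6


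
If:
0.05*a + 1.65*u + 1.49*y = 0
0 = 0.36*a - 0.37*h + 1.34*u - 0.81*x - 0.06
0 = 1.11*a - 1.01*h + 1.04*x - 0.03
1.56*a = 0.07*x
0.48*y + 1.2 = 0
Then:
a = 0.11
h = 2.66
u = 2.25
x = 2.49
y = -2.50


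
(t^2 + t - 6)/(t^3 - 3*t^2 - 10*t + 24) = 1/(t - 4)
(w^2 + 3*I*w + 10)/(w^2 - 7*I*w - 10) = (w + 5*I)/(w - 5*I)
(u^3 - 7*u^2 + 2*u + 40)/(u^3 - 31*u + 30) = (u^2 - 2*u - 8)/(u^2 + 5*u - 6)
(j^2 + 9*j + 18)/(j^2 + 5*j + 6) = (j + 6)/(j + 2)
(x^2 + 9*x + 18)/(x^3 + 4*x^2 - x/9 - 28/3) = 9*(x + 6)/(9*x^2 + 9*x - 28)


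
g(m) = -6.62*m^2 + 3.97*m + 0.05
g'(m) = 3.97 - 13.24*m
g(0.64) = -0.12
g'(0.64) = -4.50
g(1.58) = -10.20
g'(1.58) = -16.95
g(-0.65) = -5.33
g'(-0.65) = 12.58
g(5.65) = -188.85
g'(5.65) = -70.84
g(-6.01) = -262.92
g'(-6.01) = 83.54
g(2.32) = -26.37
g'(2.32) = -26.75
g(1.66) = -11.60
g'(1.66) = -18.01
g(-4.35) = -142.49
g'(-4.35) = 61.56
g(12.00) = -905.59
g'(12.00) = -154.91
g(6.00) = -214.45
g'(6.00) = -75.47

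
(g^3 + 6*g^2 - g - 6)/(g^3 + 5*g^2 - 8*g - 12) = (g - 1)/(g - 2)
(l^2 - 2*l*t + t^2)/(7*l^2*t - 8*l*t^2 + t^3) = (-l + t)/(t*(-7*l + t))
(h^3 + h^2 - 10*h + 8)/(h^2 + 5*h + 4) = (h^2 - 3*h + 2)/(h + 1)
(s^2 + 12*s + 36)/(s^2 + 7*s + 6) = (s + 6)/(s + 1)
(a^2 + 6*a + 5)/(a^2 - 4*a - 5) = (a + 5)/(a - 5)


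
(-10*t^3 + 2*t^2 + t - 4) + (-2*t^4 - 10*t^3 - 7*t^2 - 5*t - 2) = -2*t^4 - 20*t^3 - 5*t^2 - 4*t - 6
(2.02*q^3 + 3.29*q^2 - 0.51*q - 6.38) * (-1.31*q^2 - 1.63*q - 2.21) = -2.6462*q^5 - 7.6025*q^4 - 9.1588*q^3 + 1.9182*q^2 + 11.5265*q + 14.0998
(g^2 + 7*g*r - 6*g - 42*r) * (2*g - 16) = 2*g^3 + 14*g^2*r - 28*g^2 - 196*g*r + 96*g + 672*r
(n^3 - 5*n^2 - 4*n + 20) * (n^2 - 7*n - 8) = n^5 - 12*n^4 + 23*n^3 + 88*n^2 - 108*n - 160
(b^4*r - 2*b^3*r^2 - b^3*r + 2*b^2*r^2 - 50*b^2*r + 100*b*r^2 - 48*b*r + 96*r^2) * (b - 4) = b^5*r - 2*b^4*r^2 - 5*b^4*r + 10*b^3*r^2 - 46*b^3*r + 92*b^2*r^2 + 152*b^2*r - 304*b*r^2 + 192*b*r - 384*r^2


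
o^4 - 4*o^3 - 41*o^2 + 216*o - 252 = (o - 6)*(o - 3)*(o - 2)*(o + 7)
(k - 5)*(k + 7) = k^2 + 2*k - 35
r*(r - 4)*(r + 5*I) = r^3 - 4*r^2 + 5*I*r^2 - 20*I*r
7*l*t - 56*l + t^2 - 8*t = (7*l + t)*(t - 8)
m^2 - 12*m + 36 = (m - 6)^2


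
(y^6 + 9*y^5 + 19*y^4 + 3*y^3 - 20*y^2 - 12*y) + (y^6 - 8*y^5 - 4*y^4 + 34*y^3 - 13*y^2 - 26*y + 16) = 2*y^6 + y^5 + 15*y^4 + 37*y^3 - 33*y^2 - 38*y + 16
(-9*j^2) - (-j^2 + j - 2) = -8*j^2 - j + 2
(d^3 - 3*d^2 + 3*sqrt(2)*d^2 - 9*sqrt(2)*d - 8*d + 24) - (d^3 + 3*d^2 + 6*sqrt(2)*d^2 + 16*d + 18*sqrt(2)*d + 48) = -6*d^2 - 3*sqrt(2)*d^2 - 27*sqrt(2)*d - 24*d - 24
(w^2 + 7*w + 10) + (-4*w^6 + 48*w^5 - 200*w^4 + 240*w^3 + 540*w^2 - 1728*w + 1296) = -4*w^6 + 48*w^5 - 200*w^4 + 240*w^3 + 541*w^2 - 1721*w + 1306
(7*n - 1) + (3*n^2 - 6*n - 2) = 3*n^2 + n - 3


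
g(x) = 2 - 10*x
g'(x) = -10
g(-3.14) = 33.40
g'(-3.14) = -10.00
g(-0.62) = 8.20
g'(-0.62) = -10.00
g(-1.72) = 19.20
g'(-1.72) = -10.00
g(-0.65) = 8.50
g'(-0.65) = -10.00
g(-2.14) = 23.40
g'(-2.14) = -10.00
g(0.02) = 1.80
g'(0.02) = -10.00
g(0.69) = -4.90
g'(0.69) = -10.00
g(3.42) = -32.20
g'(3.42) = -10.00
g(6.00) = -58.00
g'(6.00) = -10.00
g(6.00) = -58.00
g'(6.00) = -10.00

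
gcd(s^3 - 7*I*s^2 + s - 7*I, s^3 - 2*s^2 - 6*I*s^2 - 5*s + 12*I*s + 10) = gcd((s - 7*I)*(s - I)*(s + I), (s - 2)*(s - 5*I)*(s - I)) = s - I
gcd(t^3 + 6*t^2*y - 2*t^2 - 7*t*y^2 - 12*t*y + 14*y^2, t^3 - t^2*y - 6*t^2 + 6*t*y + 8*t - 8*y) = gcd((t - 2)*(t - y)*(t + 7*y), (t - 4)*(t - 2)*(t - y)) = -t^2 + t*y + 2*t - 2*y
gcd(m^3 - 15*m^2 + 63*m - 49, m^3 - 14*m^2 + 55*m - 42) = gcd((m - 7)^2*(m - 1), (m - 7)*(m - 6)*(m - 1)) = m^2 - 8*m + 7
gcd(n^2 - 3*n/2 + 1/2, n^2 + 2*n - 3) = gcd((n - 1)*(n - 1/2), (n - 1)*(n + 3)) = n - 1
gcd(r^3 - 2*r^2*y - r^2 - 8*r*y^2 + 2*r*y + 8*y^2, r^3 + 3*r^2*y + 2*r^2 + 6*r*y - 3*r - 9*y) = r - 1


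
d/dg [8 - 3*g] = -3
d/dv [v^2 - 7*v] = 2*v - 7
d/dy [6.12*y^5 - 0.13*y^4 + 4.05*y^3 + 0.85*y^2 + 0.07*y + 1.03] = 30.6*y^4 - 0.52*y^3 + 12.15*y^2 + 1.7*y + 0.07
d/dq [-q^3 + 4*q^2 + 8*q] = -3*q^2 + 8*q + 8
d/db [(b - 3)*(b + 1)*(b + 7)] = 3*b^2 + 10*b - 17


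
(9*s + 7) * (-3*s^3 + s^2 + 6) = -27*s^4 - 12*s^3 + 7*s^2 + 54*s + 42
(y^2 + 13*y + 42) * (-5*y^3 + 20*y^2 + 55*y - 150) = -5*y^5 - 45*y^4 + 105*y^3 + 1405*y^2 + 360*y - 6300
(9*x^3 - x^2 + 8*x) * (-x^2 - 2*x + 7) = -9*x^5 - 17*x^4 + 57*x^3 - 23*x^2 + 56*x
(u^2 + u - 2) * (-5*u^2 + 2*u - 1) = -5*u^4 - 3*u^3 + 11*u^2 - 5*u + 2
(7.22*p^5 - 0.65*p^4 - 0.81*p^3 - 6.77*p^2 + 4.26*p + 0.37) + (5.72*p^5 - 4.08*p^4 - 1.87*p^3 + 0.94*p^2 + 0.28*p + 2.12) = 12.94*p^5 - 4.73*p^4 - 2.68*p^3 - 5.83*p^2 + 4.54*p + 2.49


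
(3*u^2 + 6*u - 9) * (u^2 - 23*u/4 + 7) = 3*u^4 - 45*u^3/4 - 45*u^2/2 + 375*u/4 - 63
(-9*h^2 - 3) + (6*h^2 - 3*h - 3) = -3*h^2 - 3*h - 6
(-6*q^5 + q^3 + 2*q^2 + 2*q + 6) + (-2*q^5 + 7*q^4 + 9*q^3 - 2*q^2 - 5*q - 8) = -8*q^5 + 7*q^4 + 10*q^3 - 3*q - 2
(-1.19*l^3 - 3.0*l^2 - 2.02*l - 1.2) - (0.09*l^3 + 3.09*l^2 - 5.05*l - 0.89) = -1.28*l^3 - 6.09*l^2 + 3.03*l - 0.31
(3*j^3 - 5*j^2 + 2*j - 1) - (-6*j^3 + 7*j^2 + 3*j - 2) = 9*j^3 - 12*j^2 - j + 1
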